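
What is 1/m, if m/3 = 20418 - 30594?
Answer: -1/30528 ≈ -3.2757e-5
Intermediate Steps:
m = -30528 (m = 3*(20418 - 30594) = 3*(-10176) = -30528)
1/m = 1/(-30528) = -1/30528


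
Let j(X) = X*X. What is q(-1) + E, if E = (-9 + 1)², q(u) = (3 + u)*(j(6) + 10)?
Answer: 156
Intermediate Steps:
j(X) = X²
q(u) = 138 + 46*u (q(u) = (3 + u)*(6² + 10) = (3 + u)*(36 + 10) = (3 + u)*46 = 138 + 46*u)
E = 64 (E = (-8)² = 64)
q(-1) + E = (138 + 46*(-1)) + 64 = (138 - 46) + 64 = 92 + 64 = 156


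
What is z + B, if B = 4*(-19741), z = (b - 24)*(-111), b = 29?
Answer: -79519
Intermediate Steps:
z = -555 (z = (29 - 24)*(-111) = 5*(-111) = -555)
B = -78964
z + B = -555 - 78964 = -79519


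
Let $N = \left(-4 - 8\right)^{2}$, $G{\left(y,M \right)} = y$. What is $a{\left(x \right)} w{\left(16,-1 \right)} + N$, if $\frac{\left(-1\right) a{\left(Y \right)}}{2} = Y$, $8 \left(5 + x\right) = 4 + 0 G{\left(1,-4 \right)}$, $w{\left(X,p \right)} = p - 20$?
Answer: $-45$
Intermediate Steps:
$w{\left(X,p \right)} = -20 + p$
$N = 144$ ($N = \left(-4 - 8\right)^{2} = \left(-12\right)^{2} = 144$)
$x = - \frac{9}{2}$ ($x = -5 + \frac{4 + 0 \cdot 1}{8} = -5 + \frac{4 + 0}{8} = -5 + \frac{1}{8} \cdot 4 = -5 + \frac{1}{2} = - \frac{9}{2} \approx -4.5$)
$a{\left(Y \right)} = - 2 Y$
$a{\left(x \right)} w{\left(16,-1 \right)} + N = \left(-2\right) \left(- \frac{9}{2}\right) \left(-20 - 1\right) + 144 = 9 \left(-21\right) + 144 = -189 + 144 = -45$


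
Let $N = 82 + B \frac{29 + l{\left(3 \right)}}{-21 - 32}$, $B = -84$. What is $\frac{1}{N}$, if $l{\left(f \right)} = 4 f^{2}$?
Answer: $\frac{53}{9806} \approx 0.0054049$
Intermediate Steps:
$N = \frac{9806}{53}$ ($N = 82 - 84 \frac{29 + 4 \cdot 3^{2}}{-21 - 32} = 82 - 84 \frac{29 + 4 \cdot 9}{-53} = 82 - 84 \left(29 + 36\right) \left(- \frac{1}{53}\right) = 82 - 84 \cdot 65 \left(- \frac{1}{53}\right) = 82 - - \frac{5460}{53} = 82 + \frac{5460}{53} = \frac{9806}{53} \approx 185.02$)
$\frac{1}{N} = \frac{1}{\frac{9806}{53}} = \frac{53}{9806}$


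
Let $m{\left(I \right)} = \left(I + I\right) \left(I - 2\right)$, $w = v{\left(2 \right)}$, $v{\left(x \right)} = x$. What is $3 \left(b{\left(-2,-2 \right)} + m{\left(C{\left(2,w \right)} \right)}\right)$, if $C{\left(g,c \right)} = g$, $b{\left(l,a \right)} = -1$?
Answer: $-3$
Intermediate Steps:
$w = 2$
$m{\left(I \right)} = 2 I \left(-2 + I\right)$
$3 \left(b{\left(-2,-2 \right)} + m{\left(C{\left(2,w \right)} \right)}\right) = 3 \left(-1 + 2 \cdot 2 \left(-2 + 2\right)\right) = 3 \left(-1 + 2 \cdot 2 \cdot 0\right) = 3 \left(-1 + 0\right) = 3 \left(-1\right) = -3$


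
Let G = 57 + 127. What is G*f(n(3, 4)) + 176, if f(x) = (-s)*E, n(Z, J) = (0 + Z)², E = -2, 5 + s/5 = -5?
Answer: -18224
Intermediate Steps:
s = -50 (s = -25 + 5*(-5) = -25 - 25 = -50)
G = 184
n(Z, J) = Z²
f(x) = -100 (f(x) = -1*(-50)*(-2) = 50*(-2) = -100)
G*f(n(3, 4)) + 176 = 184*(-100) + 176 = -18400 + 176 = -18224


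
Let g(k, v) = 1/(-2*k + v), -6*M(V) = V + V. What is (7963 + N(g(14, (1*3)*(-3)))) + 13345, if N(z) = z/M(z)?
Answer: 21305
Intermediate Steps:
M(V) = -V/3 (M(V) = -(V + V)/6 = -V/3)
g(k, v) = 1/(v - 2*k)
N(z) = -3 (N(z) = z/((-z/3)) = z*(-3/z) = -3)
(7963 + N(g(14, (1*3)*(-3)))) + 13345 = (7963 - 3) + 13345 = 7960 + 13345 = 21305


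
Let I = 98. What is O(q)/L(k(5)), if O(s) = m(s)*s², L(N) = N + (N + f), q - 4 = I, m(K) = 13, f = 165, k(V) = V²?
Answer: 135252/215 ≈ 629.08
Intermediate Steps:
q = 102 (q = 4 + 98 = 102)
L(N) = 165 + 2*N (L(N) = N + (N + 165) = N + (165 + N) = 165 + 2*N)
O(s) = 13*s²
O(q)/L(k(5)) = (13*102²)/(165 + 2*5²) = (13*10404)/(165 + 2*25) = 135252/(165 + 50) = 135252/215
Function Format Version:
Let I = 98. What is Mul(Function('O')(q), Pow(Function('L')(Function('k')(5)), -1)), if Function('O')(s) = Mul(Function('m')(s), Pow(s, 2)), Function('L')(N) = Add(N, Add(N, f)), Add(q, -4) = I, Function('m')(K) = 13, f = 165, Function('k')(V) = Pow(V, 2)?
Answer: Rational(135252, 215) ≈ 629.08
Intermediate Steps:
q = 102 (q = Add(4, 98) = 102)
Function('L')(N) = Add(165, Mul(2, N)) (Function('L')(N) = Add(N, Add(N, 165)) = Add(N, Add(165, N)) = Add(165, Mul(2, N)))
Function('O')(s) = Mul(13, Pow(s, 2))
Mul(Function('O')(q), Pow(Function('L')(Function('k')(5)), -1)) = Mul(Mul(13, Pow(102, 2)), Pow(Add(165, Mul(2, Pow(5, 2))), -1)) = Mul(Mul(13, 10404), Pow(Add(165, Mul(2, 25)), -1)) = Mul(135252, Pow(Add(165, 50), -1)) = Mul(135252, Pow(215, -1)) = Mul(135252, Rational(1, 215)) = Rational(135252, 215)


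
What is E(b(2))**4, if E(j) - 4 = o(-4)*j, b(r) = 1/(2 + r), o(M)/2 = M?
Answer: 16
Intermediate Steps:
o(M) = 2*M
E(j) = 4 - 8*j (E(j) = 4 + (2*(-4))*j = 4 - 8*j)
E(b(2))**4 = (4 - 8/(2 + 2))**4 = (4 - 8/4)**4 = (4 - 8*1/4)**4 = (4 - 2)**4 = 2**4 = 16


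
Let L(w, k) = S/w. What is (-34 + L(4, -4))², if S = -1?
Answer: 18769/16 ≈ 1173.1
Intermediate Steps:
L(w, k) = -1/w
(-34 + L(4, -4))² = (-34 - 1/4)² = (-34 - 1*¼)² = (-34 - ¼)² = (-137/4)² = 18769/16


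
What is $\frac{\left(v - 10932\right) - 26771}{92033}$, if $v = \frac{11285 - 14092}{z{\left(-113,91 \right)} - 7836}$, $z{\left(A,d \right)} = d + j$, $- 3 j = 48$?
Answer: $- \frac{292610176}{714268113} \approx -0.40966$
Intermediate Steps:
$j = -16$ ($j = \left(- \frac{1}{3}\right) 48 = -16$)
$z{\left(A,d \right)} = -16 + d$ ($z{\left(A,d \right)} = d - 16 = -16 + d$)
$v = \frac{2807}{7761}$ ($v = \frac{11285 - 14092}{\left(-16 + 91\right) - 7836} = - \frac{2807}{75 - 7836} = - \frac{2807}{-7761} = \left(-2807\right) \left(- \frac{1}{7761}\right) = \frac{2807}{7761} \approx 0.36168$)
$\frac{\left(v - 10932\right) - 26771}{92033} = \frac{\left(\frac{2807}{7761} - 10932\right) - 26771}{92033} = \left(- \frac{84840445}{7761} - 26771\right) \frac{1}{92033} = \left(- \frac{292610176}{7761}\right) \frac{1}{92033} = - \frac{292610176}{714268113}$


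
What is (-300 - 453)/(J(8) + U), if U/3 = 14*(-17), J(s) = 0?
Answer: 251/238 ≈ 1.0546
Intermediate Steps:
U = -714 (U = 3*(14*(-17)) = 3*(-238) = -714)
(-300 - 453)/(J(8) + U) = (-300 - 453)/(0 - 714) = -753/(-714) = -753*(-1/714) = 251/238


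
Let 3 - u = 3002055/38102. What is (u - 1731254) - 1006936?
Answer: -104333403129/38102 ≈ -2.7383e+6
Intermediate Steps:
u = -2887749/38102 (u = 3 - 3002055/38102 = -2887749/38102 ≈ -75.790)
(u - 1731254) - 1006936 = (-2887749/38102 - 1731254) - 1006936 = -65967127657/38102 - 1006936 = -104333403129/38102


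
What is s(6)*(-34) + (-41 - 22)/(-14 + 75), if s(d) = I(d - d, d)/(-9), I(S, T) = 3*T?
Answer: 4085/61 ≈ 66.967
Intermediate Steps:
s(d) = -d/3 (s(d) = (3*d)/(-9) = (3*d)*(-⅑) = -d/3)
s(6)*(-34) + (-41 - 22)/(-14 + 75) = -⅓*6*(-34) + (-41 - 22)/(-14 + 75) = -2*(-34) - 63/61 = 68 - 63*1/61 = 68 - 63/61 = 4085/61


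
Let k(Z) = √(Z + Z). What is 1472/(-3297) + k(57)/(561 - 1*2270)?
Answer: -1472/3297 - √114/1709 ≈ -0.45271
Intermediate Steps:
k(Z) = √2*√Z (k(Z) = √(2*Z) = √2*√Z)
1472/(-3297) + k(57)/(561 - 1*2270) = 1472/(-3297) + (√2*√57)/(561 - 1*2270) = 1472*(-1/3297) + √114/(561 - 2270) = -1472/3297 + √114/(-1709) = -1472/3297 + √114*(-1/1709) = -1472/3297 - √114/1709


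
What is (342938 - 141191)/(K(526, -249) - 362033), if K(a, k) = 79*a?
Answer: -201747/320479 ≈ -0.62952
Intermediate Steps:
(342938 - 141191)/(K(526, -249) - 362033) = (342938 - 141191)/(79*526 - 362033) = 201747/(41554 - 362033) = 201747/(-320479) = 201747*(-1/320479) = -201747/320479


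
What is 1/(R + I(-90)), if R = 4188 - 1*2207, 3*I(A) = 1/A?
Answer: 270/534869 ≈ 0.00050480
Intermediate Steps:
I(A) = 1/(3*A)
R = 1981 (R = 4188 - 2207 = 1981)
1/(R + I(-90)) = 1/(1981 + (1/3)/(-90)) = 1/(1981 + (1/3)*(-1/90)) = 1/(1981 - 1/270) = 1/(534869/270) = 270/534869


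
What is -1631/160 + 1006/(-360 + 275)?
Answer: -59919/2720 ≈ -22.029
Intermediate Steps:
-1631/160 + 1006/(-360 + 275) = -1631*1/160 + 1006/(-85) = -1631/160 + 1006*(-1/85) = -1631/160 - 1006/85 = -59919/2720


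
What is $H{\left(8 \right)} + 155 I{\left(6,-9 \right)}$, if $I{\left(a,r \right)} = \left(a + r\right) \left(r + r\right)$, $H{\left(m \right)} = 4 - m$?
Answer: $8366$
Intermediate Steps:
$I{\left(a,r \right)} = 2 r \left(a + r\right)$ ($I{\left(a,r \right)} = \left(a + r\right) 2 r = 2 r \left(a + r\right)$)
$H{\left(8 \right)} + 155 I{\left(6,-9 \right)} = \left(4 - 8\right) + 155 \cdot 2 \left(-9\right) \left(6 - 9\right) = \left(4 - 8\right) + 155 \cdot 2 \left(-9\right) \left(-3\right) = -4 + 155 \cdot 54 = -4 + 8370 = 8366$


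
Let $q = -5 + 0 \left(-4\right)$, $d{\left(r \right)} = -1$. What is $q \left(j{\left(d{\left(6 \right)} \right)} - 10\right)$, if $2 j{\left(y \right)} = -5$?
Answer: $\frac{125}{2} \approx 62.5$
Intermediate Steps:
$j{\left(y \right)} = - \frac{5}{2}$ ($j{\left(y \right)} = \frac{1}{2} \left(-5\right) = - \frac{5}{2}$)
$q = -5$ ($q = -5 + 0 = -5$)
$q \left(j{\left(d{\left(6 \right)} \right)} - 10\right) = - 5 \left(- \frac{5}{2} - 10\right) = \left(-5\right) \left(- \frac{25}{2}\right) = \frac{125}{2}$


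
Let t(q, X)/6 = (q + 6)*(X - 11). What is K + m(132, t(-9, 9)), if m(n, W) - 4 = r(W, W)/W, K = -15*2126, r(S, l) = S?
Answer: -31885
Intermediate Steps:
K = -31890
t(q, X) = 6*(-11 + X)*(6 + q) (t(q, X) = 6*((q + 6)*(X - 11)) = 6*((6 + q)*(-11 + X)) = 6*((-11 + X)*(6 + q)) = 6*(-11 + X)*(6 + q))
m(n, W) = 5 (m(n, W) = 4 + W/W = 4 + 1 = 5)
K + m(132, t(-9, 9)) = -31890 + 5 = -31885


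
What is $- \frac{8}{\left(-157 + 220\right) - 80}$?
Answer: $\frac{8}{17} \approx 0.47059$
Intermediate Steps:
$- \frac{8}{\left(-157 + 220\right) - 80} = - \frac{8}{63 - 80} = - \frac{8}{-17} = \left(-8\right) \left(- \frac{1}{17}\right) = \frac{8}{17}$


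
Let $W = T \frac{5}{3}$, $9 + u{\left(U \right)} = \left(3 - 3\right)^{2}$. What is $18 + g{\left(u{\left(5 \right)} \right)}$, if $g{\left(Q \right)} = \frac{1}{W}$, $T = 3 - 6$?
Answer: $\frac{89}{5} \approx 17.8$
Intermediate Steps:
$T = -3$ ($T = 3 - 6 = -3$)
$u{\left(U \right)} = -9$ ($u{\left(U \right)} = -9 + \left(3 - 3\right)^{2} = -9 + 0^{2} = -9 + 0 = -9$)
$W = -5$ ($W = - 3 \cdot \frac{5}{3} = - 3 \cdot 5 \cdot \frac{1}{3} = \left(-3\right) \frac{5}{3} = -5$)
$g{\left(Q \right)} = - \frac{1}{5}$ ($g{\left(Q \right)} = \frac{1}{-5} = - \frac{1}{5}$)
$18 + g{\left(u{\left(5 \right)} \right)} = 18 - \frac{1}{5} = \frac{89}{5}$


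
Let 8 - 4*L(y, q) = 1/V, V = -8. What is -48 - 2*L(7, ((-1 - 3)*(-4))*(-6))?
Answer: -833/16 ≈ -52.063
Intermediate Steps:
L(y, q) = 65/32 (L(y, q) = 2 - 1/4/(-8) = 2 - 1/4*(-1/8) = 2 + 1/32 = 65/32)
-48 - 2*L(7, ((-1 - 3)*(-4))*(-6)) = -48 - 2*65/32 = -48 - 65/16 = -833/16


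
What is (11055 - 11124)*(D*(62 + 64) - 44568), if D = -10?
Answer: 3162132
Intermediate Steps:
(11055 - 11124)*(D*(62 + 64) - 44568) = (11055 - 11124)*(-10*(62 + 64) - 44568) = -69*(-10*126 - 44568) = -69*(-1260 - 44568) = -69*(-45828) = 3162132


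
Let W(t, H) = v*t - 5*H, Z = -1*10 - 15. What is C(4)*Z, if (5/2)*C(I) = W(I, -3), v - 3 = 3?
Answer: -390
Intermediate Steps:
v = 6 (v = 3 + 3 = 6)
Z = -25 (Z = -10 - 15 = -25)
W(t, H) = -5*H + 6*t (W(t, H) = 6*t - 5*H = -5*H + 6*t)
C(I) = 6 + 12*I/5 (C(I) = 2*(-5*(-3) + 6*I)/5 = 2*(15 + 6*I)/5 = 6 + 12*I/5)
C(4)*Z = (6 + (12/5)*4)*(-25) = (6 + 48/5)*(-25) = (78/5)*(-25) = -390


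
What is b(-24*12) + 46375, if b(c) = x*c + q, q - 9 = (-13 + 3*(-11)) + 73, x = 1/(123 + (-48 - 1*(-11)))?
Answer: 1995529/43 ≈ 46408.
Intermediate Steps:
x = 1/86 (x = 1/(123 + (-48 + 11)) = 1/(123 - 37) = 1/86 ≈ 0.011628)
q = 36 (q = 9 + ((-13 + 3*(-11)) + 73) = 9 + ((-13 - 33) + 73) = 9 + (-46 + 73) = 9 + 27 = 36)
b(c) = 36 + c/86 (b(c) = c/86 + 36 = 36 + c/86)
b(-24*12) + 46375 = (36 + (-24*12)/86) + 46375 = (36 + (-4*72)/86) + 46375 = (36 + (1/86)*(-288)) + 46375 = (36 - 144/43) + 46375 = 1404/43 + 46375 = 1995529/43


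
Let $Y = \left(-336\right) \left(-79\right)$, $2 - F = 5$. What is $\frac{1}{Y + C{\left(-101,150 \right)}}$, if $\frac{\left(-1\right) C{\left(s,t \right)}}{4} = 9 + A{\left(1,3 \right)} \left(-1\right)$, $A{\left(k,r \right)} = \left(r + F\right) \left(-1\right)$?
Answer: $\frac{1}{26508} \approx 3.7724 \cdot 10^{-5}$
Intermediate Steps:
$F = -3$ ($F = 2 - 5 = -3$)
$A{\left(k,r \right)} = 3 - r$ ($A{\left(k,r \right)} = \left(r - 3\right) \left(-1\right) = \left(-3 + r\right) \left(-1\right) = 3 - r$)
$C{\left(s,t \right)} = -36$ ($C{\left(s,t \right)} = - 4 \left(9 + \left(3 - 3\right) \left(-1\right)\right) = - 4 \left(9 + 0 \left(-1\right)\right) = - 4 \left(9 + 0\right) = \left(-4\right) 9 = -36$)
$Y = 26544$
$\frac{1}{Y + C{\left(-101,150 \right)}} = \frac{1}{26544 - 36} = \frac{1}{26508}$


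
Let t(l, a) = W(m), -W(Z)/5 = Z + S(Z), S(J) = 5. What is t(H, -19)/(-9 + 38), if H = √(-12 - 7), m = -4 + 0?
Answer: -5/29 ≈ -0.17241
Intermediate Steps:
m = -4
H = I*√19 (H = √(-19) = I*√19 ≈ 4.3589*I)
W(Z) = -25 - 5*Z (W(Z) = -5*(Z + 5) = -5*(5 + Z) = -25 - 5*Z)
t(l, a) = -5 (t(l, a) = -25 - 5*(-4) = -25 + 20 = -5)
t(H, -19)/(-9 + 38) = -5/(-9 + 38) = -5/29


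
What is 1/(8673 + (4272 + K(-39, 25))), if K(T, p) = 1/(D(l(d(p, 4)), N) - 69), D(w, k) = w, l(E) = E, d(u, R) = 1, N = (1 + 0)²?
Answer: 68/880259 ≈ 7.7250e-5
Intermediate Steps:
N = 1 (N = 1² = 1)
K(T, p) = -1/68 (K(T, p) = 1/(1 - 69) = 1/(-68) = -1/68)
1/(8673 + (4272 + K(-39, 25))) = 1/(8673 + (4272 - 1/68)) = 1/(8673 + 290495/68) = 1/(880259/68) = 68/880259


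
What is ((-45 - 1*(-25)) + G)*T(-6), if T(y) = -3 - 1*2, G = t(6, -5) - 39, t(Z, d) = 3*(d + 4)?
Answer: 310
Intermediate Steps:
t(Z, d) = 12 + 3*d (t(Z, d) = 3*(4 + d) = 12 + 3*d)
G = -42 (G = (12 + 3*(-5)) - 39 = (12 - 15) - 39 = -3 - 39 = -42)
T(y) = -5 (T(y) = -3 - 2 = -5)
((-45 - 1*(-25)) + G)*T(-6) = ((-45 - 1*(-25)) - 42)*(-5) = ((-45 + 25) - 42)*(-5) = (-20 - 42)*(-5) = -62*(-5) = 310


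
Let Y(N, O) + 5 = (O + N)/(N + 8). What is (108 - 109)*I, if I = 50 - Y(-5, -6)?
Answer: -176/3 ≈ -58.667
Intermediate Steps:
Y(N, O) = -5 + (N + O)/(8 + N) (Y(N, O) = -5 + (O + N)/(N + 8) = -5 + (N + O)/(8 + N))
I = 176/3 (I = 50 - (-40 - 6 - 4*(-5))/(8 - 5) = 50 - (-40 - 6 + 20)/3 = 50 - (-26)/3 = 50 - 1*(-26/3) = 50 + 26/3 = 176/3 ≈ 58.667)
(108 - 109)*I = (108 - 109)*(176/3) = -1*176/3 = -176/3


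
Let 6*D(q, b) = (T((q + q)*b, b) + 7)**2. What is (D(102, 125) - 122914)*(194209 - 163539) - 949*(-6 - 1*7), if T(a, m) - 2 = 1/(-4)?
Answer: -180929696689/48 ≈ -3.7694e+9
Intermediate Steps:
T(a, m) = 7/4 (T(a, m) = 2 + 1/(-4) = 2 - 1/4 = 7/4)
D(q, b) = 1225/96 (D(q, b) = (7/4 + 7)**2/6 = (35/4)**2/6 = (1/6)*(1225/16) = 1225/96)
(D(102, 125) - 122914)*(194209 - 163539) - 949*(-6 - 1*7) = (1225/96 - 122914)*(194209 - 163539) - 949*(-6 - 1*7) = -11798519/96*30670 - 949*(-6 - 7) = -180930288865/48 - 949*(-13) = -180930288865/48 + 12337 = -180929696689/48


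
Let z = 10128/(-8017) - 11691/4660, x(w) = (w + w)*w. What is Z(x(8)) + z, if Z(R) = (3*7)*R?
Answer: 100280660133/37359220 ≈ 2684.2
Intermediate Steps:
x(w) = 2*w² (x(w) = (2*w)*w = 2*w²)
Z(R) = 21*R
z = -140923227/37359220 (z = 10128*(-1/8017) - 11691*1/4660 = -10128/8017 - 11691/4660 = -140923227/37359220 ≈ -3.7721)
Z(x(8)) + z = 21*(2*8²) - 140923227/37359220 = 21*(2*64) - 140923227/37359220 = 21*128 - 140923227/37359220 = 2688 - 140923227/37359220 = 100280660133/37359220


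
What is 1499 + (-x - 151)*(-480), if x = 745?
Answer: 431579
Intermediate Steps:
1499 + (-x - 151)*(-480) = 1499 + (-1*745 - 151)*(-480) = 1499 + (-745 - 151)*(-480) = 1499 - 896*(-480) = 1499 + 430080 = 431579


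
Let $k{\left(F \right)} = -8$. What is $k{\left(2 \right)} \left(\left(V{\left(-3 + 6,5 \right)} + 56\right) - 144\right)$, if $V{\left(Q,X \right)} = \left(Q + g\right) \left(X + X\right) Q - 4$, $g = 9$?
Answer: $-2144$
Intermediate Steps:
$V{\left(Q,X \right)} = -4 + 2 Q X \left(9 + Q\right)$ ($V{\left(Q,X \right)} = \left(Q + 9\right) \left(X + X\right) Q - 4 = \left(9 + Q\right) 2 X Q - 4 = 2 X \left(9 + Q\right) Q - 4 = 2 Q X \left(9 + Q\right) - 4 = -4 + 2 Q X \left(9 + Q\right)$)
$k{\left(2 \right)} \left(\left(V{\left(-3 + 6,5 \right)} + 56\right) - 144\right) = - 8 \left(\left(\left(-4 + 2 \cdot 5 \left(-3 + 6\right)^{2} + 18 \left(-3 + 6\right) 5\right) + 56\right) - 144\right) = - 8 \left(\left(\left(-4 + 2 \cdot 5 \cdot 3^{2} + 18 \cdot 3 \cdot 5\right) + 56\right) - 144\right) = - 8 \left(\left(\left(-4 + 2 \cdot 5 \cdot 9 + 270\right) + 56\right) - 144\right) = - 8 \left(\left(\left(-4 + 90 + 270\right) + 56\right) - 144\right) = - 8 \left(\left(356 + 56\right) - 144\right) = - 8 \left(412 - 144\right) = \left(-8\right) 268 = -2144$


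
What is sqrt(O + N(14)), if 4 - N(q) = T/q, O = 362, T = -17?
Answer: sqrt(71974)/14 ≈ 19.163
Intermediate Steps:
N(q) = 4 + 17/q (N(q) = 4 - (-17)/q = 4 + 17/q)
sqrt(O + N(14)) = sqrt(362 + (4 + 17/14)) = sqrt(362 + 73/14) = sqrt(5141/14) = sqrt(71974)/14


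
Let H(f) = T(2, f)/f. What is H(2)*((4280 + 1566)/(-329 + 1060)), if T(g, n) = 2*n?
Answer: 11692/731 ≈ 15.995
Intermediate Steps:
H(f) = 2 (H(f) = (2*f)/f = 2)
H(2)*((4280 + 1566)/(-329 + 1060)) = 2*((4280 + 1566)/(-329 + 1060)) = 2*(5846/731) = 11692/731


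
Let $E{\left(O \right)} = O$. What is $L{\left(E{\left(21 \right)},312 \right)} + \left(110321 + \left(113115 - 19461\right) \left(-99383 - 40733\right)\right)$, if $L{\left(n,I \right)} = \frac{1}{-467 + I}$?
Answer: $- \frac{2033958599166}{155} \approx -1.3122 \cdot 10^{10}$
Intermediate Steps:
$L{\left(E{\left(21 \right)},312 \right)} + \left(110321 + \left(113115 - 19461\right) \left(-99383 - 40733\right)\right) = \frac{1}{-467 + 312} + \left(110321 + \left(113115 - 19461\right) \left(-99383 - 40733\right)\right) = \frac{1}{-155} + \left(110321 + 93654 \left(-140116\right)\right) = - \frac{1}{155} + \left(110321 - 13122423864\right) = - \frac{1}{155} - 13122313543 = - \frac{2033958599166}{155}$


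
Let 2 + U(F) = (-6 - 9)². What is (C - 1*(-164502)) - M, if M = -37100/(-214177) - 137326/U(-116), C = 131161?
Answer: 14150703597675/47761471 ≈ 2.9628e+5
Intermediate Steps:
U(F) = 223 (U(F) = -2 + (-6 - 9)² = -2 + (-15)² = -2 + 225 = 223)
M = -29403797402/47761471 (M = -37100/(-214177) - 137326/223 = -37100*(-1/214177) - 137326*1/223 = 37100/214177 - 137326/223 = -29403797402/47761471 ≈ -615.64)
(C - 1*(-164502)) - M = (131161 - 1*(-164502)) - 1*(-29403797402/47761471) = (131161 + 164502) + 29403797402/47761471 = 295663 + 29403797402/47761471 = 14150703597675/47761471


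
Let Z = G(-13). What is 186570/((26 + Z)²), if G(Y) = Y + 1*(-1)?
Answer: 10365/8 ≈ 1295.6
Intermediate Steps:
G(Y) = -1 + Y (G(Y) = Y - 1 = -1 + Y)
Z = -14 (Z = -1 - 13 = -14)
186570/((26 + Z)²) = 186570/((26 - 14)²) = 186570/(12²) = 186570/144 = 186570*(1/144) = 10365/8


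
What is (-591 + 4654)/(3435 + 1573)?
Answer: 4063/5008 ≈ 0.81130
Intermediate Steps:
(-591 + 4654)/(3435 + 1573) = 4063/5008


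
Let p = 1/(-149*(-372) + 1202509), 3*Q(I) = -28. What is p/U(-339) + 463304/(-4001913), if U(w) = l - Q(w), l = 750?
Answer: -45780513430345/395441510326542 ≈ -0.11577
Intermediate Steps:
Q(I) = -28/3 (Q(I) = (1/3)*(-28) = -28/3)
U(w) = 2278/3 (U(w) = 750 - 1*(-28/3) = 750 + 28/3 = 2278/3)
p = 1/1257937 (p = 1/(55428 + 1202509) = 1/1257937 ≈ 7.9495e-7)
p/U(-339) + 463304/(-4001913) = 1/(1257937*(2278/3)) + 463304/(-4001913) = (1/1257937)*(3/2278) + 463304*(-1/4001913) = 3/2865580486 - 15976/137997 = -45780513430345/395441510326542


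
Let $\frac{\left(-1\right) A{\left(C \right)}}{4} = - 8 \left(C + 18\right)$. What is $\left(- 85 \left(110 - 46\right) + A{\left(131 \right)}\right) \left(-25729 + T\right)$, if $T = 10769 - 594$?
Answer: $10452288$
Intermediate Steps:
$T = 10175$ ($T = 10769 - 594 = 10175$)
$A{\left(C \right)} = 576 + 32 C$ ($A{\left(C \right)} = - 4 \left(- 8 \left(C + 18\right)\right) = - 4 \left(- 8 \left(18 + C\right)\right) = - 4 \left(-144 - 8 C\right) = 576 + 32 C$)
$\left(- 85 \left(110 - 46\right) + A{\left(131 \right)}\right) \left(-25729 + T\right) = \left(- 85 \left(110 - 46\right) + \left(576 + 32 \cdot 131\right)\right) \left(-25729 + 10175\right) = \left(\left(-85\right) 64 + \left(576 + 4192\right)\right) \left(-15554\right) = \left(-5440 + 4768\right) \left(-15554\right) = \left(-672\right) \left(-15554\right) = 10452288$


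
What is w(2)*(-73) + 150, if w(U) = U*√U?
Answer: 150 - 146*√2 ≈ -56.475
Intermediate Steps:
w(U) = U^(3/2)
w(2)*(-73) + 150 = 2^(3/2)*(-73) + 150 = (2*√2)*(-73) + 150 = -146*√2 + 150 = 150 - 146*√2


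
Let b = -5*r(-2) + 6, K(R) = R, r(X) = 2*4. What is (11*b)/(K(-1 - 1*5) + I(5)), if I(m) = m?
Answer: 374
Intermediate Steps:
r(X) = 8
b = -34 (b = -5*8 + 6 = -40 + 6 = -34)
(11*b)/(K(-1 - 1*5) + I(5)) = (11*(-34))/((-1 - 1*5) + 5) = -374/((-1 - 5) + 5) = -374/(-6 + 5) = -374/(-1) = -374*(-1) = 374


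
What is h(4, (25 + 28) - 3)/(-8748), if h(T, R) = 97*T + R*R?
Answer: -722/2187 ≈ -0.33013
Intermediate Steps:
h(T, R) = R**2 + 97*T (h(T, R) = 97*T + R**2 = R**2 + 97*T)
h(4, (25 + 28) - 3)/(-8748) = (((25 + 28) - 3)**2 + 97*4)/(-8748) = ((53 - 3)**2 + 388)*(-1/8748) = (50**2 + 388)*(-1/8748) = (2500 + 388)*(-1/8748) = 2888*(-1/8748) = -722/2187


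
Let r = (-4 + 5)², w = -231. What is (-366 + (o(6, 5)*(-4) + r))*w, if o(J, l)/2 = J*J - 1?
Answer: 148995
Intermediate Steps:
o(J, l) = -2 + 2*J² (o(J, l) = 2*(J*J - 1) = 2*(J² - 1) = 2*(-1 + J²) = -2 + 2*J²)
r = 1 (r = 1² = 1)
(-366 + (o(6, 5)*(-4) + r))*w = (-366 + ((-2 + 2*6²)*(-4) + 1))*(-231) = (-366 + ((-2 + 2*36)*(-4) + 1))*(-231) = (-366 + ((-2 + 72)*(-4) + 1))*(-231) = (-366 + (70*(-4) + 1))*(-231) = (-366 + (-280 + 1))*(-231) = (-366 - 279)*(-231) = -645*(-231) = 148995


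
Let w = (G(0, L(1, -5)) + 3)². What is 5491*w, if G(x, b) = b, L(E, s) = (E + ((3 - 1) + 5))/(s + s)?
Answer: 664411/25 ≈ 26576.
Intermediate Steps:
L(E, s) = (7 + E)/(2*s) (L(E, s) = (E + (2 + 5))/((2*s)) = (E + 7)*(1/(2*s)) = (7 + E)*(1/(2*s)) = (7 + E)/(2*s))
w = 121/25 (w = ((½)*(7 + 1)/(-5) + 3)² = ((½)*(-⅕)*8 + 3)² = (-⅘ + 3)² = (11/5)² = 121/25 ≈ 4.8400)
5491*w = 5491*(121/25) = 664411/25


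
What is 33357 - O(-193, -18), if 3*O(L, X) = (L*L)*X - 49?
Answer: 770602/3 ≈ 2.5687e+5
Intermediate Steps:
O(L, X) = -49/3 + X*L**2/3 (O(L, X) = ((L*L)*X - 49)/3 = (L**2*X - 49)/3 = (X*L**2 - 49)/3 = (-49 + X*L**2)/3 = -49/3 + X*L**2/3)
33357 - O(-193, -18) = 33357 - (-49/3 + (1/3)*(-18)*(-193)**2) = 33357 - (-49/3 + (1/3)*(-18)*37249) = 33357 - (-49/3 - 223494) = 33357 - 1*(-670531/3) = 33357 + 670531/3 = 770602/3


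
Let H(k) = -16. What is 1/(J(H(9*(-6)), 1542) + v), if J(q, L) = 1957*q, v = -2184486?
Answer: -1/2215798 ≈ -4.5130e-7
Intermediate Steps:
1/(J(H(9*(-6)), 1542) + v) = 1/(1957*(-16) - 2184486) = 1/(-31312 - 2184486) = 1/(-2215798) = -1/2215798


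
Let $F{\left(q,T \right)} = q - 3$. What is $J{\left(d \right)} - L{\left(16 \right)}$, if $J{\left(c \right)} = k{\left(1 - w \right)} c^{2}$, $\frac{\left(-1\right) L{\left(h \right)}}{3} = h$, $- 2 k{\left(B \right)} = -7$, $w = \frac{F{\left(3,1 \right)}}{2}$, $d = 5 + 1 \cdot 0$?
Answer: $\frac{271}{2} \approx 135.5$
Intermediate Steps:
$F{\left(q,T \right)} = -3 + q$
$d = 5$ ($d = 5 + 0 = 5$)
$w = 0$ ($w = \frac{-3 + 3}{2} = 0 \cdot \frac{1}{2} = 0$)
$k{\left(B \right)} = \frac{7}{2}$ ($k{\left(B \right)} = \left(- \frac{1}{2}\right) \left(-7\right) = \frac{7}{2}$)
$L{\left(h \right)} = - 3 h$
$J{\left(c \right)} = \frac{7 c^{2}}{2}$
$J{\left(d \right)} - L{\left(16 \right)} = \frac{7 \cdot 5^{2}}{2} - \left(-3\right) 16 = \frac{7}{2} \cdot 25 - -48 = \frac{175}{2} + 48 = \frac{271}{2}$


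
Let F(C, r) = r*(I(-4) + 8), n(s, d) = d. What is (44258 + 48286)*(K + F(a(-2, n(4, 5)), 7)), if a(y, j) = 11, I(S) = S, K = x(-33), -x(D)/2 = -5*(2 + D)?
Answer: -26097408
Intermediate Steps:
x(D) = 20 + 10*D (x(D) = -(-10)*(2 + D) = -2*(-10 - 5*D) = 20 + 10*D)
K = -310 (K = 20 + 10*(-33) = 20 - 330 = -310)
F(C, r) = 4*r (F(C, r) = r*(-4 + 8) = r*4 = 4*r)
(44258 + 48286)*(K + F(a(-2, n(4, 5)), 7)) = (44258 + 48286)*(-310 + 4*7) = 92544*(-310 + 28) = 92544*(-282) = -26097408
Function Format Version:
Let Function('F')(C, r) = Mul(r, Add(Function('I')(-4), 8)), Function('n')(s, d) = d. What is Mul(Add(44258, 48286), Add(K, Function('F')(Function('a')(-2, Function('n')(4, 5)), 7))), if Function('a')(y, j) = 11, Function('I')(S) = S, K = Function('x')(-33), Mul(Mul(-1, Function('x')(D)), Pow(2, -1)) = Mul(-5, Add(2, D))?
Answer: -26097408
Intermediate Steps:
Function('x')(D) = Add(20, Mul(10, D)) (Function('x')(D) = Mul(-2, Mul(-5, Add(2, D))) = Mul(-2, Add(-10, Mul(-5, D))) = Add(20, Mul(10, D)))
K = -310 (K = Add(20, Mul(10, -33)) = Add(20, -330) = -310)
Function('F')(C, r) = Mul(4, r) (Function('F')(C, r) = Mul(r, Add(-4, 8)) = Mul(r, 4) = Mul(4, r))
Mul(Add(44258, 48286), Add(K, Function('F')(Function('a')(-2, Function('n')(4, 5)), 7))) = Mul(Add(44258, 48286), Add(-310, Mul(4, 7))) = Mul(92544, Add(-310, 28)) = Mul(92544, -282) = -26097408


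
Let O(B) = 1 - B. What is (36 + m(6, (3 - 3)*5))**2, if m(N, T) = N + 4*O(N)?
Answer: 484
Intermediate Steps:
m(N, T) = 4 - 3*N (m(N, T) = N + 4*(1 - N) = N + (4 - 4*N) = 4 - 3*N)
(36 + m(6, (3 - 3)*5))**2 = (36 + (4 - 3*6))**2 = (36 + (4 - 18))**2 = (36 - 14)**2 = 22**2 = 484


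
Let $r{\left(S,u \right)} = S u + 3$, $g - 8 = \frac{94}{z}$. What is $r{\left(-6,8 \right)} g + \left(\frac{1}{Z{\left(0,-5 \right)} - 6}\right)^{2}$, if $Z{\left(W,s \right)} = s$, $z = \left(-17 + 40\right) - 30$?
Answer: $\frac{206917}{847} \approx 244.29$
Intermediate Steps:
$z = -7$ ($z = 23 - 30 = -7$)
$g = - \frac{38}{7}$ ($g = 8 + \frac{94}{-7} = 8 + 94 \left(- \frac{1}{7}\right) = 8 - \frac{94}{7} = - \frac{38}{7} \approx -5.4286$)
$r{\left(S,u \right)} = 3 + S u$
$r{\left(-6,8 \right)} g + \left(\frac{1}{Z{\left(0,-5 \right)} - 6}\right)^{2} = \left(3 - 48\right) \left(- \frac{38}{7}\right) + \left(\frac{1}{-5 - 6}\right)^{2} = \left(3 - 48\right) \left(- \frac{38}{7}\right) + \left(\frac{1}{-11}\right)^{2} = \left(-45\right) \left(- \frac{38}{7}\right) + \left(- \frac{1}{11}\right)^{2} = \frac{1710}{7} + \frac{1}{121} = \frac{206917}{847}$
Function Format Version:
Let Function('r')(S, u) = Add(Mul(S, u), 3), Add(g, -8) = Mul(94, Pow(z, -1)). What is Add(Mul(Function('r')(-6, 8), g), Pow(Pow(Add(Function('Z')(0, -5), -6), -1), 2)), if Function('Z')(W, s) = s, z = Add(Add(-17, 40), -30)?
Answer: Rational(206917, 847) ≈ 244.29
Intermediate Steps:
z = -7 (z = Add(23, -30) = -7)
g = Rational(-38, 7) (g = Add(8, Mul(94, Pow(-7, -1))) = Add(8, Mul(94, Rational(-1, 7))) = Add(8, Rational(-94, 7)) = Rational(-38, 7) ≈ -5.4286)
Function('r')(S, u) = Add(3, Mul(S, u))
Add(Mul(Function('r')(-6, 8), g), Pow(Pow(Add(Function('Z')(0, -5), -6), -1), 2)) = Add(Mul(Add(3, Mul(-6, 8)), Rational(-38, 7)), Pow(Pow(Add(-5, -6), -1), 2)) = Add(Mul(Add(3, -48), Rational(-38, 7)), Pow(Pow(-11, -1), 2)) = Add(Mul(-45, Rational(-38, 7)), Pow(Rational(-1, 11), 2)) = Add(Rational(1710, 7), Rational(1, 121)) = Rational(206917, 847)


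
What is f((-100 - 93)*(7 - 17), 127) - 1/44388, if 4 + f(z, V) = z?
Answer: 85491287/44388 ≈ 1926.0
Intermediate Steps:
f(z, V) = -4 + z
f((-100 - 93)*(7 - 17), 127) - 1/44388 = (-4 + (-100 - 93)*(7 - 17)) - 1/44388 = (-4 - 193*(-10)) - 1*1/44388 = (-4 + 1930) - 1/44388 = 1926 - 1/44388 = 85491287/44388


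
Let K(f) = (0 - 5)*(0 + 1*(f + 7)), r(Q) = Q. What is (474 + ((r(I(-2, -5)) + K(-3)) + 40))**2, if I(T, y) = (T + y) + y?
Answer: 232324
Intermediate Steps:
I(T, y) = T + 2*y
K(f) = -35 - 5*f (K(f) = -5*(0 + 1*(7 + f)) = -5*(0 + (7 + f)) = -5*(7 + f) = -35 - 5*f)
(474 + ((r(I(-2, -5)) + K(-3)) + 40))**2 = (474 + (((-2 + 2*(-5)) + (-35 - 5*(-3))) + 40))**2 = (474 + (((-2 - 10) + (-35 + 15)) + 40))**2 = (474 + ((-12 - 20) + 40))**2 = (474 + (-32 + 40))**2 = (474 + 8)**2 = 482**2 = 232324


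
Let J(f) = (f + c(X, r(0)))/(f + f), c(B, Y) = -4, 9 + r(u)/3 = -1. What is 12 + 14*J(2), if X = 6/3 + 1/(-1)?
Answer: 5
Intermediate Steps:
X = 1 (X = 6*(⅓) + 1*(-1) = 2 - 1 = 1)
r(u) = -30 (r(u) = -27 + 3*(-1) = -27 - 3 = -30)
J(f) = (-4 + f)/(2*f) (J(f) = (f - 4)/(f + f) = (-4 + f)/((2*f)) = (-4 + f)*(1/(2*f)) = (-4 + f)/(2*f))
12 + 14*J(2) = 12 + 14*((½)*(-4 + 2)/2) = 12 + 14*((½)*(½)*(-2)) = 12 + 14*(-½) = 12 - 7 = 5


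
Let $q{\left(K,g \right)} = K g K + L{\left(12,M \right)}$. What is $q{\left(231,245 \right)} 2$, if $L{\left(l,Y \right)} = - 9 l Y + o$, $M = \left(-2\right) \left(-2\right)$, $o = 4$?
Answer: $26146034$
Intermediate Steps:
$M = 4$
$L{\left(l,Y \right)} = 4 - 9 Y l$ ($L{\left(l,Y \right)} = - 9 l Y + 4 = - 9 Y l + 4 = 4 - 9 Y l$)
$q{\left(K,g \right)} = -428 + g K^{2}$ ($q{\left(K,g \right)} = K g K + \left(4 - 36 \cdot 12\right) = g K^{2} + \left(4 - 432\right) = g K^{2} - 428 = -428 + g K^{2}$)
$q{\left(231,245 \right)} 2 = \left(-428 + 245 \cdot 231^{2}\right) 2 = \left(-428 + 245 \cdot 53361\right) 2 = \left(-428 + 13073445\right) 2 = 13073017 \cdot 2 = 26146034$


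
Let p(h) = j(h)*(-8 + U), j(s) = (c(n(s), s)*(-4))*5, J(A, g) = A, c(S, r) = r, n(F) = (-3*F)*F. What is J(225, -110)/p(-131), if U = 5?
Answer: -15/524 ≈ -0.028626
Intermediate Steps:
n(F) = -3*F²
j(s) = -20*s (j(s) = (s*(-4))*5 = -4*s*5 = -20*s)
p(h) = 60*h (p(h) = (-20*h)*(-8 + 5) = -20*h*(-3) = 60*h)
J(225, -110)/p(-131) = 225/((60*(-131))) = 225/(-7860) = 225*(-1/7860) = -15/524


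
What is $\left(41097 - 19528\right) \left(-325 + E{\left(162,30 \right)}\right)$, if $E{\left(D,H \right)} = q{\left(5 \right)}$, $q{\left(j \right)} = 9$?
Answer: $-6815804$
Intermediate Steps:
$E{\left(D,H \right)} = 9$
$\left(41097 - 19528\right) \left(-325 + E{\left(162,30 \right)}\right) = \left(41097 - 19528\right) \left(-325 + 9\right) = 21569 \left(-316\right) = -6815804$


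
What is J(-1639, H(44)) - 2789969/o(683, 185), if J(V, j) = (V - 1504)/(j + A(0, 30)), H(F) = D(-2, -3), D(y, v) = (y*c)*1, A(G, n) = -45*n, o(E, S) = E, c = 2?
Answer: -3775471357/924782 ≈ -4082.6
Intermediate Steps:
D(y, v) = 2*y (D(y, v) = (y*2)*1 = (2*y)*1 = 2*y)
H(F) = -4 (H(F) = 2*(-2) = -4)
J(V, j) = (-1504 + V)/(-1350 + j) (J(V, j) = (V - 1504)/(j - 45*30) = (-1504 + V)/(j - 1350) = (-1504 + V)/(-1350 + j))
J(-1639, H(44)) - 2789969/o(683, 185) = (-1504 - 1639)/(-1350 - 4) - 2789969/683 = -3143/(-1354) - 2789969*1/683 = -1/1354*(-3143) - 2789969/683 = 3143/1354 - 2789969/683 = -3775471357/924782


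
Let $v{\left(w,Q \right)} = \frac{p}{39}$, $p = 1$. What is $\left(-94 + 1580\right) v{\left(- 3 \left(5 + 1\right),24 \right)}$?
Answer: $\frac{1486}{39} \approx 38.103$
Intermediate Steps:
$v{\left(w,Q \right)} = \frac{1}{39}$ ($v{\left(w,Q \right)} = 1 \cdot \frac{1}{39} = \frac{1}{39}$)
$\left(-94 + 1580\right) v{\left(- 3 \left(5 + 1\right),24 \right)} = \left(-94 + 1580\right) \frac{1}{39} = 1486 \cdot \frac{1}{39} = \frac{1486}{39}$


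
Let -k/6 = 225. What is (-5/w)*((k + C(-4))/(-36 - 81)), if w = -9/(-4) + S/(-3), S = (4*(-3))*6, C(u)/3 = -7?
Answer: -1828/819 ≈ -2.2320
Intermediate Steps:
k = -1350 (k = -6*225 = -1350)
C(u) = -21 (C(u) = 3*(-7) = -21)
S = -72 (S = -12*6 = -72)
w = 105/4 (w = -9/(-4) - 72/(-3) = -9*(-¼) - 72*(-⅓) = 9/4 + 24 = 105/4 ≈ 26.250)
(-5/w)*((k + C(-4))/(-36 - 81)) = (-5/105/4)*((-1350 - 21)/(-36 - 81)) = (-5*4/105)*(-1371/(-117)) = -(-1828)*(-1)/(7*117) = -4/21*457/39 = -1828/819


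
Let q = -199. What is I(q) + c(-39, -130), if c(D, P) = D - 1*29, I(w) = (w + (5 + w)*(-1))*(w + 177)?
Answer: 42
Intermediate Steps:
I(w) = -885 - 5*w (I(w) = (w + (-5 - w))*(177 + w) = -5*(177 + w) = -885 - 5*w)
c(D, P) = -29 + D (c(D, P) = D - 29 = -29 + D)
I(q) + c(-39, -130) = (-885 - 5*(-199)) + (-29 - 39) = (-885 + 995) - 68 = 110 - 68 = 42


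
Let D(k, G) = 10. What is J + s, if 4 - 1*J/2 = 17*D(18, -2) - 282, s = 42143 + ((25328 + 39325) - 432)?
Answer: 106596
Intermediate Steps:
s = 106364 (s = 42143 + (64653 - 432) = 42143 + 64221 = 106364)
J = 232 (J = 8 - 2*(17*10 - 282) = 8 - 2*(170 - 282) = 8 - 2*(-112) = 8 + 224 = 232)
J + s = 232 + 106364 = 106596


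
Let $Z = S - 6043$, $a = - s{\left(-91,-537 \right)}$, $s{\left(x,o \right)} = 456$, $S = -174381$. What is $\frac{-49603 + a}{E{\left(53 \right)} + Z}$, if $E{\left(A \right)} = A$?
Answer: $\frac{50059}{180371} \approx 0.27753$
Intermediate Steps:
$a = -456$ ($a = \left(-1\right) 456 = -456$)
$Z = -180424$ ($Z = -174381 - 6043 = -180424$)
$\frac{-49603 + a}{E{\left(53 \right)} + Z} = \frac{-49603 - 456}{53 - 180424} = - \frac{50059}{-180371} = \left(-50059\right) \left(- \frac{1}{180371}\right) = \frac{50059}{180371}$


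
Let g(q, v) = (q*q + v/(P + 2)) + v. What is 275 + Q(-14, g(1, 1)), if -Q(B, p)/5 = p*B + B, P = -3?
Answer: 415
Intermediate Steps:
g(q, v) = q² (g(q, v) = (q*q + v/(-3 + 2)) + v = (q² + v/(-1)) + v = (q² - v) + v = q²)
Q(B, p) = -5*B - 5*B*p (Q(B, p) = -5*(p*B + B) = -5*(B*p + B) = -5*(B + B*p) = -5*B - 5*B*p)
275 + Q(-14, g(1, 1)) = 275 - 5*(-14)*(1 + 1²) = 275 - 5*(-14)*(1 + 1) = 275 - 5*(-14)*2 = 275 + 140 = 415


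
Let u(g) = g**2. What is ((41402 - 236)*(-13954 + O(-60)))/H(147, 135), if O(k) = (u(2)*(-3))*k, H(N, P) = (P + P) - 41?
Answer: -544790844/229 ≈ -2.3790e+6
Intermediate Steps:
H(N, P) = -41 + 2*P (H(N, P) = 2*P - 41 = -41 + 2*P)
O(k) = -12*k (O(k) = (2**2*(-3))*k = (4*(-3))*k = -12*k)
((41402 - 236)*(-13954 + O(-60)))/H(147, 135) = ((41402 - 236)*(-13954 - 12*(-60)))/(-41 + 2*135) = (41166*(-13954 + 720))/(-41 + 270) = (41166*(-13234))/229 = -544790844*1/229 = -544790844/229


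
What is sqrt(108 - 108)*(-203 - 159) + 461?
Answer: 461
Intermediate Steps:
sqrt(108 - 108)*(-203 - 159) + 461 = sqrt(0)*(-362) + 461 = 0*(-362) + 461 = 0 + 461 = 461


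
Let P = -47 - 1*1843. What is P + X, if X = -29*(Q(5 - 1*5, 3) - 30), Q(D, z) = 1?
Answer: -1049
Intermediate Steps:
P = -1890 (P = -47 - 1843 = -1890)
X = 841 (X = -29*(1 - 30) = -29*(-29) = 841)
P + X = -1890 + 841 = -1049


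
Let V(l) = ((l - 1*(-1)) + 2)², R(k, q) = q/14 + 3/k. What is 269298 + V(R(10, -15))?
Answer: 329896134/1225 ≈ 2.6930e+5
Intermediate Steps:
R(k, q) = 3/k + q/14 (R(k, q) = q*(1/14) + 3/k = q/14 + 3/k = 3/k + q/14)
V(l) = (3 + l)² (V(l) = ((l + 1) + 2)² = ((1 + l) + 2)² = (3 + l)²)
269298 + V(R(10, -15)) = 269298 + (3 + (3/10 + (1/14)*(-15)))² = 269298 + (3 + (3*(⅒) - 15/14))² = 269298 + (3 + (3/10 - 15/14))² = 269298 + (3 - 27/35)² = 269298 + (78/35)² = 269298 + 6084/1225 = 329896134/1225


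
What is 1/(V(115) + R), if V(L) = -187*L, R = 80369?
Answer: 1/58864 ≈ 1.6988e-5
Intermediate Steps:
1/(V(115) + R) = 1/(-187*115 + 80369) = 1/(-21505 + 80369) = 1/58864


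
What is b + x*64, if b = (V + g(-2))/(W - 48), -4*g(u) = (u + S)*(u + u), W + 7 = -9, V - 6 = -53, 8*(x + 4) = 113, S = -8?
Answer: 41529/64 ≈ 648.89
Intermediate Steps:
x = 81/8 (x = -4 + (⅛)*113 = -4 + 113/8 = 81/8 ≈ 10.125)
V = -47 (V = 6 - 53 = -47)
W = -16 (W = -7 - 9 = -16)
g(u) = -u*(-8 + u)/2 (g(u) = -(u - 8)*(u + u)/4 = -(-8 + u)*2*u/4 = -u*(-8 + u)/2)
b = 57/64 (b = (-47 + (½)*(-2)*(8 - 1*(-2)))/(-16 - 48) = (-47 + (½)*(-2)*(8 + 2))/(-64) = (-47 + (½)*(-2)*10)*(-1/64) = (-47 - 10)*(-1/64) = -57*(-1/64) = 57/64 ≈ 0.89063)
b + x*64 = 57/64 + (81/8)*64 = 57/64 + 648 = 41529/64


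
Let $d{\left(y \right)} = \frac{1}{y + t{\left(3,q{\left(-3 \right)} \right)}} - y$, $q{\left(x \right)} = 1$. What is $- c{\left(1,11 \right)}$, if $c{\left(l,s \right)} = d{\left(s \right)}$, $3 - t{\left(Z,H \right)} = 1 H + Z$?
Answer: $\frac{109}{10} \approx 10.9$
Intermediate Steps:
$t{\left(Z,H \right)} = 3 - H - Z$ ($t{\left(Z,H \right)} = 3 - \left(1 H + Z\right) = 3 - \left(H + Z\right) = 3 - H - Z$)
$d{\left(y \right)} = \frac{1}{-1 + y} - y$ ($d{\left(y \right)} = \frac{1}{y - 1} - y = \frac{1}{-1 + y} - y$)
$c{\left(l,s \right)} = \frac{1 + s - s^{2}}{-1 + s}$
$- c{\left(1,11 \right)} = - \frac{1 + 11 - 11^{2}}{-1 + 11} = - \frac{1 + 11 - 121}{10} = - \frac{-109}{10} = \left(-1\right) \left(- \frac{109}{10}\right) = \frac{109}{10}$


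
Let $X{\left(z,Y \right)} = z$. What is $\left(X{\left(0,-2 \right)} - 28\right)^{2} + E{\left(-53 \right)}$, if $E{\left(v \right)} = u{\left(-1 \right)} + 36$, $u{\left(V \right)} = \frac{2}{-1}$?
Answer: $818$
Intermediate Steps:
$u{\left(V \right)} = -2$ ($u{\left(V \right)} = 2 \left(-1\right) = -2$)
$E{\left(v \right)} = 34$ ($E{\left(v \right)} = -2 + 36 = 34$)
$\left(X{\left(0,-2 \right)} - 28\right)^{2} + E{\left(-53 \right)} = \left(0 - 28\right)^{2} + 34 = \left(-28\right)^{2} + 34 = 784 + 34 = 818$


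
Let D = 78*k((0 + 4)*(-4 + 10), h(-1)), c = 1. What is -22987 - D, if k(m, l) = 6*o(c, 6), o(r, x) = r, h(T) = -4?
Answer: -23455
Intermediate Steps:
k(m, l) = 6 (k(m, l) = 6*1 = 6)
D = 468 (D = 78*6 = 468)
-22987 - D = -22987 - 1*468 = -22987 - 468 = -23455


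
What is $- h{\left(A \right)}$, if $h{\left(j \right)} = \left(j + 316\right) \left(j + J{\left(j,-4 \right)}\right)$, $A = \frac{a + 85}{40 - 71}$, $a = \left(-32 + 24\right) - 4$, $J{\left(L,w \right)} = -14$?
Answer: $\frac{4929561}{961} \approx 5129.6$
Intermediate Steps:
$a = -12$ ($a = -8 - 4 = -12$)
$A = - \frac{73}{31}$ ($A = \frac{-12 + 85}{40 - 71} = \frac{73}{-31} = 73 \left(- \frac{1}{31}\right) = - \frac{73}{31} \approx -2.3548$)
$h{\left(j \right)} = \left(-14 + j\right) \left(316 + j\right)$ ($h{\left(j \right)} = \left(j + 316\right) \left(j - 14\right) = \left(316 + j\right) \left(-14 + j\right) = \left(-14 + j\right) \left(316 + j\right)$)
$- h{\left(A \right)} = - (-4424 + \left(- \frac{73}{31}\right)^{2} + 302 \left(- \frac{73}{31}\right)) = - (-4424 + \frac{5329}{961} - \frac{22046}{31}) = \left(-1\right) \left(- \frac{4929561}{961}\right) = \frac{4929561}{961}$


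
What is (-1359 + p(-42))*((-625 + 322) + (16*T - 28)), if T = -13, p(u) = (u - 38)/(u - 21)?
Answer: 6586349/9 ≈ 7.3182e+5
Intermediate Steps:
p(u) = (-38 + u)/(-21 + u)
(-1359 + p(-42))*((-625 + 322) + (16*T - 28)) = (-1359 + (-38 - 42)/(-21 - 42))*((-625 + 322) + (16*(-13) - 28)) = (-1359 - 80/(-63))*(-303 + (-208 - 28)) = (-1359 - 1/63*(-80))*(-303 - 236) = (-1359 + 80/63)*(-539) = -85537/63*(-539) = 6586349/9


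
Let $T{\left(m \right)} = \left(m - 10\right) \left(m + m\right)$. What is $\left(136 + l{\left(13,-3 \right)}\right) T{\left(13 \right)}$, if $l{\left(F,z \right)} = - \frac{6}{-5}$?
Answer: $\frac{53508}{5} \approx 10702.0$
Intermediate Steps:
$T{\left(m \right)} = 2 m \left(-10 + m\right)$ ($T{\left(m \right)} = \left(-10 + m\right) 2 m = 2 m \left(-10 + m\right)$)
$l{\left(F,z \right)} = \frac{6}{5}$ ($l{\left(F,z \right)} = \left(-6\right) \left(- \frac{1}{5}\right) = \frac{6}{5}$)
$\left(136 + l{\left(13,-3 \right)}\right) T{\left(13 \right)} = \left(136 + \frac{6}{5}\right) 2 \cdot 13 \left(-10 + 13\right) = \frac{686 \cdot 2 \cdot 13 \cdot 3}{5} = \frac{686}{5} \cdot 78 = \frac{53508}{5}$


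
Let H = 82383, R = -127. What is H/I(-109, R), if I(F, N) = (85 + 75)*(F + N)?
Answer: -82383/37760 ≈ -2.1818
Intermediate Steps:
I(F, N) = 160*F + 160*N (I(F, N) = 160*(F + N) = 160*F + 160*N)
H/I(-109, R) = 82383/(160*(-109) + 160*(-127)) = 82383/(-17440 - 20320) = 82383/(-37760) = 82383*(-1/37760) = -82383/37760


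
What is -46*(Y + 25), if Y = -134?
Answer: 5014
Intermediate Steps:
-46*(Y + 25) = -46*(-134 + 25) = -46*(-109) = 5014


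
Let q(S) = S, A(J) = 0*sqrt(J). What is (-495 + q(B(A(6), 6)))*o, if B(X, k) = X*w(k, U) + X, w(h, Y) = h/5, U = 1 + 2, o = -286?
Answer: 141570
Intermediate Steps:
A(J) = 0
U = 3
w(h, Y) = h/5 (w(h, Y) = h*(1/5) = h/5)
B(X, k) = X + X*k/5 (B(X, k) = X*(k/5) + X = X*k/5 + X = X + X*k/5)
(-495 + q(B(A(6), 6)))*o = (-495 + (1/5)*0*(5 + 6))*(-286) = (-495 + (1/5)*0*11)*(-286) = (-495 + 0)*(-286) = -495*(-286) = 141570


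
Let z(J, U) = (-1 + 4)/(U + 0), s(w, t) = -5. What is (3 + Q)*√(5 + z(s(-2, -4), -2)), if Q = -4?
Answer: -√14/2 ≈ -1.8708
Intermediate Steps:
z(J, U) = 3/U
(3 + Q)*√(5 + z(s(-2, -4), -2)) = (3 - 4)*√(5 + 3/(-2)) = -√(5 + 3*(-½)) = -√(5 - 3/2) = -√(7/2) = -√14/2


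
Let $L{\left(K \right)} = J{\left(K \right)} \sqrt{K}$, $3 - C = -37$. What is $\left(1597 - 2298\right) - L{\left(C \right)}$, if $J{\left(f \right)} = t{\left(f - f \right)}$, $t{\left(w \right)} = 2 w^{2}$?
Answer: $-701$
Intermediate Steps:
$C = 40$ ($C = 3 - -37 = 3 + 37 = 40$)
$J{\left(f \right)} = 0$ ($J{\left(f \right)} = 2 \left(f - f\right)^{2} = 2 \cdot 0^{2} = 2 \cdot 0 = 0$)
$L{\left(K \right)} = 0$ ($L{\left(K \right)} = 0 \sqrt{K} = 0$)
$\left(1597 - 2298\right) - L{\left(C \right)} = \left(1597 - 2298\right) - 0 = \left(1597 - 2298\right) + 0 = -701 + 0 = -701$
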